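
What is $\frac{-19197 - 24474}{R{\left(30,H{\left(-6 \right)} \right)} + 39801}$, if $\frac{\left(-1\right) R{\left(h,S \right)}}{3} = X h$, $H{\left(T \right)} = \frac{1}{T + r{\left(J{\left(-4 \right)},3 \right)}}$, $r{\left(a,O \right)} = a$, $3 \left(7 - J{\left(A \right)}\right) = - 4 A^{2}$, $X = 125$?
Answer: $- \frac{14557}{9517} \approx -1.5296$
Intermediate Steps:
$J{\left(A \right)} = 7 + \frac{4 A^{2}}{3}$ ($J{\left(A \right)} = 7 - \frac{\left(-4\right) A^{2}}{3} = 7 + \frac{4 A^{2}}{3}$)
$H{\left(T \right)} = \frac{1}{\frac{85}{3} + T}$ ($H{\left(T \right)} = \frac{1}{T + \left(7 + \frac{4 \left(-4\right)^{2}}{3}\right)} = \frac{1}{T + \left(7 + \frac{4}{3} \cdot 16\right)} = \frac{1}{T + \left(7 + \frac{64}{3}\right)} = \frac{1}{T + \frac{85}{3}} = \frac{1}{\frac{85}{3} + T}$)
$R{\left(h,S \right)} = - 375 h$ ($R{\left(h,S \right)} = - 3 \cdot 125 h = - 375 h$)
$\frac{-19197 - 24474}{R{\left(30,H{\left(-6 \right)} \right)} + 39801} = \frac{-19197 - 24474}{\left(-375\right) 30 + 39801} = - \frac{43671}{-11250 + 39801} = - \frac{43671}{28551} = \left(-43671\right) \frac{1}{28551} = - \frac{14557}{9517}$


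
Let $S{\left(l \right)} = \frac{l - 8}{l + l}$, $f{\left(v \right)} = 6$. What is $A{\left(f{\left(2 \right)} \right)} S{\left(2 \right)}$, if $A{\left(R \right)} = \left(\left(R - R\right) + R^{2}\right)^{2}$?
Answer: $-1944$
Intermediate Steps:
$S{\left(l \right)} = \frac{-8 + l}{2 l}$
$A{\left(R \right)} = R^{4}$ ($A{\left(R \right)} = \left(0 + R^{2}\right)^{2} = \left(R^{2}\right)^{2} = R^{4}$)
$A{\left(f{\left(2 \right)} \right)} S{\left(2 \right)} = 6^{4} \frac{-8 + 2}{2 \cdot 2} = 1296 \cdot \frac{1}{2} \cdot \frac{1}{2} \left(-6\right) = 1296 \left(- \frac{3}{2}\right) = -1944$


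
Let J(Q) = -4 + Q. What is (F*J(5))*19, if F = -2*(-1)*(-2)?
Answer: -76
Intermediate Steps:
F = -4 (F = 2*(-2) = -4)
(F*J(5))*19 = -4*(-4 + 5)*19 = -4*1*19 = -4*19 = -76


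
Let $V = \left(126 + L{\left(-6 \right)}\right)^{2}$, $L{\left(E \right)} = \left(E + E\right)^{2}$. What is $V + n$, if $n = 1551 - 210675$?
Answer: $-136224$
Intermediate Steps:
$n = -209124$ ($n = 1551 - 210675 = -209124$)
$L{\left(E \right)} = 4 E^{2}$ ($L{\left(E \right)} = \left(2 E\right)^{2} = 4 E^{2}$)
$V = 72900$ ($V = \left(126 + 4 \left(-6\right)^{2}\right)^{2} = \left(126 + 4 \cdot 36\right)^{2} = \left(126 + 144\right)^{2} = 270^{2} = 72900$)
$V + n = 72900 - 209124 = -136224$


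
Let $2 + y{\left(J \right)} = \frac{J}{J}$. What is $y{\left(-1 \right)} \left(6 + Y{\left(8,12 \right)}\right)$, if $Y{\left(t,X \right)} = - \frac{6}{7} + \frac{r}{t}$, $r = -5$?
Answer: $- \frac{253}{56} \approx -4.5179$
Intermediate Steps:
$Y{\left(t,X \right)} = - \frac{6}{7} - \frac{5}{t}$
$y{\left(J \right)} = -1$ ($y{\left(J \right)} = -2 + \frac{J}{J} = -2 + 1 = -1$)
$y{\left(-1 \right)} \left(6 + Y{\left(8,12 \right)}\right) = - (6 - \left(\frac{6}{7} + \frac{5}{8}\right)) = - (6 - \frac{83}{56}) = \left(-1\right) \frac{253}{56} = - \frac{253}{56}$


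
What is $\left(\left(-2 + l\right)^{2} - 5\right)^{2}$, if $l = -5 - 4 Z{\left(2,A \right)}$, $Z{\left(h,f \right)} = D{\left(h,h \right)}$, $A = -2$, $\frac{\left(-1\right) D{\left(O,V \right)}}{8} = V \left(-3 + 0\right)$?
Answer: $1567843216$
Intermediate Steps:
$D{\left(O,V \right)} = 24 V$ ($D{\left(O,V \right)} = - 8 V \left(-3 + 0\right) = - 8 V \left(-3\right) = - 8 \left(- 3 V\right) = 24 V$)
$Z{\left(h,f \right)} = 24 h$
$l = -197$ ($l = -5 - 4 \cdot 24 \cdot 2 = -5 - 192 = -197$)
$\left(\left(-2 + l\right)^{2} - 5\right)^{2} = \left(\left(-2 - 197\right)^{2} - 5\right)^{2} = \left(\left(-199\right)^{2} - 5\right)^{2} = \left(39601 - 5\right)^{2} = 39596^{2} = 1567843216$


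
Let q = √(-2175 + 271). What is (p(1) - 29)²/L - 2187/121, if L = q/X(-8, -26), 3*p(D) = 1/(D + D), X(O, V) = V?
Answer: -2187/121 + 389077*I*√119/8568 ≈ -18.074 + 495.37*I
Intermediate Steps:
p(D) = 1/(6*D) (p(D) = 1/(3*(D + D)) = 1/(3*((2*D))) = (1/(2*D))/3 = 1/(6*D))
q = 4*I*√119 (q = √(-1904) = 4*I*√119 ≈ 43.635*I)
L = -2*I*√119/13 (L = (4*I*√119)/(-26) = (4*I*√119)*(-1/26) = -2*I*√119/13 ≈ -1.6783*I)
(p(1) - 29)²/L - 2187/121 = ((⅙)/1 - 29)²/((-2*I*√119/13)) - 2187/121 = ((⅙)*1 - 29)²*(13*I*√119/238) - 2187*1/121 = (⅙ - 29)²*(13*I*√119/238) - 2187/121 = (-173/6)²*(13*I*√119/238) - 2187/121 = 29929*(13*I*√119/238)/36 - 2187/121 = 389077*I*√119/8568 - 2187/121 = -2187/121 + 389077*I*√119/8568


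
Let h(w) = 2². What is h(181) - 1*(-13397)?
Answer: 13401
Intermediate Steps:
h(w) = 4
h(181) - 1*(-13397) = 4 - 1*(-13397) = 4 + 13397 = 13401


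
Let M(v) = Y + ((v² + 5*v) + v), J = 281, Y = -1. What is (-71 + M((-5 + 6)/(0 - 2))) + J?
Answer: 825/4 ≈ 206.25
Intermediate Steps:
M(v) = -1 + v² + 6*v (M(v) = -1 + ((v² + 5*v) + v) = -1 + (v² + 6*v) = -1 + v² + 6*v)
(-71 + M((-5 + 6)/(0 - 2))) + J = (-71 + (-1 + ((-5 + 6)/(0 - 2))² + 6*((-5 + 6)/(0 - 2)))) + 281 = (-71 + (-1 + (1/(-2))² + 6*(1/(-2)))) + 281 = (-71 + (-1 + (1*(-½))² + 6*(1*(-½)))) + 281 = (-71 + (-1 + (-½)² + 6*(-½))) + 281 = (-71 + (-1 + ¼ - 3)) + 281 = (-71 - 15/4) + 281 = -299/4 + 281 = 825/4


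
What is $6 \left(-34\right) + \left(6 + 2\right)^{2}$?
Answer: $-140$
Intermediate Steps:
$6 \left(-34\right) + \left(6 + 2\right)^{2} = -204 + 8^{2} = -204 + 64 = -140$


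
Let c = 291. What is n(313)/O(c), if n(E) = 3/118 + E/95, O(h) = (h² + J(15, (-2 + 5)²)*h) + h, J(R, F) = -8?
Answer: 37219/926439240 ≈ 4.0174e-5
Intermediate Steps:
O(h) = h² - 7*h (O(h) = (h² - 8*h) + h = h² - 7*h)
n(E) = 3/118 + E/95 (n(E) = 3*(1/118) + E*(1/95) = 3/118 + E/95)
n(313)/O(c) = (3/118 + (1/95)*313)/((291*(-7 + 291))) = (3/118 + 313/95)/((291*284)) = (37219/11210)/82644 = (37219/11210)*(1/82644) = 37219/926439240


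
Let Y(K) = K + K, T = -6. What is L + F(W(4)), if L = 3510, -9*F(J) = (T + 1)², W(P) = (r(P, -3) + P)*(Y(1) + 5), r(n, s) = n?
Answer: 31565/9 ≈ 3507.2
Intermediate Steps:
Y(K) = 2*K
W(P) = 14*P (W(P) = (P + P)*(2*1 + 5) = (2*P)*(2 + 5) = (2*P)*7 = 14*P)
F(J) = -25/9 (F(J) = -(-6 + 1)²/9 = -⅑*(-5)² = -⅑*25 = -25/9)
L + F(W(4)) = 3510 - 25/9 = 31565/9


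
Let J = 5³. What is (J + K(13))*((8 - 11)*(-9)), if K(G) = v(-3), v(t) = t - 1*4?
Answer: 3186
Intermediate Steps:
v(t) = -4 + t (v(t) = t - 4 = -4 + t)
K(G) = -7 (K(G) = -4 - 3 = -7)
J = 125
(J + K(13))*((8 - 11)*(-9)) = (125 - 7)*((8 - 11)*(-9)) = 118*(-3*(-9)) = 118*27 = 3186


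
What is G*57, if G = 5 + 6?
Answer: 627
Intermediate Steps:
G = 11
G*57 = 11*57 = 627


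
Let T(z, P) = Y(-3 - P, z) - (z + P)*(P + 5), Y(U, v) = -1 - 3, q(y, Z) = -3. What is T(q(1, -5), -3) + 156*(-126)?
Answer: -19648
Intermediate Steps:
Y(U, v) = -4
T(z, P) = -4 - (5 + P)*(P + z) (T(z, P) = -4 - (z + P)*(P + 5) = -4 - (P + z)*(5 + P) = -4 - (5 + P)*(P + z))
T(q(1, -5), -3) + 156*(-126) = (-4 - 1*(-3)**2 - 5*(-3) - 5*(-3) - 1*(-3)*(-3)) + 156*(-126) = (-4 - 1*9 + 15 + 15 - 9) - 19656 = (-4 - 9 + 15 + 15 - 9) - 19656 = 8 - 19656 = -19648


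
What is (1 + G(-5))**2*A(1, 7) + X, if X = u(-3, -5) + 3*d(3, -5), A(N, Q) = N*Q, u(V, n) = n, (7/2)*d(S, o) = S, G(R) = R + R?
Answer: 3952/7 ≈ 564.57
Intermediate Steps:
G(R) = 2*R
d(S, o) = 2*S/7
X = -17/7 (X = -5 + 3*((2/7)*3) = -5 + 3*(6/7) = -5 + 18/7 = -17/7 ≈ -2.4286)
(1 + G(-5))**2*A(1, 7) + X = (1 + 2*(-5))**2*(1*7) - 17/7 = (1 - 10)**2*7 - 17/7 = (-9)**2*7 - 17/7 = 81*7 - 17/7 = 567 - 17/7 = 3952/7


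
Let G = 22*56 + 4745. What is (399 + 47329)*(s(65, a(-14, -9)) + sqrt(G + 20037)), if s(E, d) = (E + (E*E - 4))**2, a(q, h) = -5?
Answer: 876753623488 + 47728*sqrt(26014) ≈ 8.7676e+11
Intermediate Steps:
s(E, d) = (-4 + E + E**2)**2 (s(E, d) = (E + (E**2 - 4))**2 = (E + (-4 + E**2))**2 = (-4 + E + E**2)**2)
G = 5977 (G = 1232 + 4745 = 5977)
(399 + 47329)*(s(65, a(-14, -9)) + sqrt(G + 20037)) = (399 + 47329)*((-4 + 65 + 65**2)**2 + sqrt(5977 + 20037)) = 47728*((-4 + 65 + 4225)**2 + sqrt(26014)) = 47728*(4286**2 + sqrt(26014)) = 47728*(18369796 + sqrt(26014)) = 876753623488 + 47728*sqrt(26014)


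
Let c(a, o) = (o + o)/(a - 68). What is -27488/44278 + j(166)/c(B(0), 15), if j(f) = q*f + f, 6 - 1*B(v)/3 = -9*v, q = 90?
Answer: -1672199902/66417 ≈ -25177.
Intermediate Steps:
B(v) = 18 + 27*v (B(v) = 18 - (-27)*v = 18 + 27*v)
c(a, o) = 2*o/(-68 + a) (c(a, o) = (2*o)/(-68 + a) = 2*o/(-68 + a))
j(f) = 91*f (j(f) = 90*f + f = 91*f)
-27488/44278 + j(166)/c(B(0), 15) = -27488/44278 + (91*166)/((2*15/(-68 + (18 + 27*0)))) = -27488*1/44278 + 15106/((2*15/(-68 + (18 + 0)))) = -13744/22139 + 15106/((2*15/(-68 + 18))) = -13744/22139 + 15106/((2*15/(-50))) = -13744/22139 + 15106/((2*15*(-1/50))) = -13744/22139 + 15106/(-⅗) = -13744/22139 + 15106*(-5/3) = -13744/22139 - 75530/3 = -1672199902/66417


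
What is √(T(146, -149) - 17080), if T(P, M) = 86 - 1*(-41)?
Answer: I*√16953 ≈ 130.2*I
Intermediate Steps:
T(P, M) = 127 (T(P, M) = 86 + 41 = 127)
√(T(146, -149) - 17080) = √(127 - 17080) = √(-16953) = I*√16953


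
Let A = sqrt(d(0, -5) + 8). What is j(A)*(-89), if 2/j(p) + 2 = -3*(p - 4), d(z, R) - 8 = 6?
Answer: 890/49 + 267*sqrt(22)/49 ≈ 43.721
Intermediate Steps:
d(z, R) = 14 (d(z, R) = 8 + 6 = 14)
A = sqrt(22) (A = sqrt(14 + 8) = sqrt(22) ≈ 4.6904)
j(p) = 2/(10 - 3*p) (j(p) = 2/(-2 - 3*(p - 4)) = 2/(-2 - 3*(-4 + p)) = 2/(-2 + (12 - 3*p)) = 2/(10 - 3*p))
j(A)*(-89) = -2/(-10 + 3*sqrt(22))*(-89) = 178/(-10 + 3*sqrt(22))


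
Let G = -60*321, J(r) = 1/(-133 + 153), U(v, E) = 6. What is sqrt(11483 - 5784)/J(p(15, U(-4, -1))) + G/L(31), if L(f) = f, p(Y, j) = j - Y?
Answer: -19260/31 + 20*sqrt(5699) ≈ 888.54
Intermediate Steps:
J(r) = 1/20
G = -19260
sqrt(11483 - 5784)/J(p(15, U(-4, -1))) + G/L(31) = sqrt(11483 - 5784)/(1/20) - 19260/31 = sqrt(5699)*20 - 19260*1/31 = 20*sqrt(5699) - 19260/31 = -19260/31 + 20*sqrt(5699)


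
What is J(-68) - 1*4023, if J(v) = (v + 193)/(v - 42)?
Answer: -88531/22 ≈ -4024.1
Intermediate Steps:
J(v) = (193 + v)/(-42 + v)
J(-68) - 1*4023 = (193 - 68)/(-42 - 68) - 1*4023 = 125/(-110) - 4023 = -1/110*125 - 4023 = -25/22 - 4023 = -88531/22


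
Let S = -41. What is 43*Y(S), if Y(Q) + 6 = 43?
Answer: 1591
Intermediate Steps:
Y(Q) = 37 (Y(Q) = -6 + 43 = 37)
43*Y(S) = 43*37 = 1591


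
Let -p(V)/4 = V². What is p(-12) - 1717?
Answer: -2293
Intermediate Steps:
p(V) = -4*V²
p(-12) - 1717 = -4*(-12)² - 1717 = -4*144 - 1717 = -576 - 1717 = -2293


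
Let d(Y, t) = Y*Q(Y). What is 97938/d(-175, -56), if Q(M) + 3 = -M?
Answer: -48969/15050 ≈ -3.2538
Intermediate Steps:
Q(M) = -3 - M
d(Y, t) = Y*(-3 - Y)
97938/d(-175, -56) = 97938/((-1*(-175)*(3 - 175))) = 97938/((-1*(-175)*(-172))) = 97938/(-30100) = 97938*(-1/30100) = -48969/15050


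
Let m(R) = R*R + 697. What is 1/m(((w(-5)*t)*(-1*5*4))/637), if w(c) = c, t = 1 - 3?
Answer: 405769/282860993 ≈ 0.0014345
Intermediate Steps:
t = -2
m(R) = 697 + R² (m(R) = R² + 697 = 697 + R²)
1/m(((w(-5)*t)*(-1*5*4))/637) = 1/(697 + (((-5*(-2))*(-1*5*4))/637)²) = 1/(697 + ((10*(-5*4))*(1/637))²) = 1/(697 + ((10*(-20))*(1/637))²) = 1/(697 + (-200*1/637)²) = 1/(697 + (-200/637)²) = 1/(697 + 40000/405769) = 1/(282860993/405769) = 405769/282860993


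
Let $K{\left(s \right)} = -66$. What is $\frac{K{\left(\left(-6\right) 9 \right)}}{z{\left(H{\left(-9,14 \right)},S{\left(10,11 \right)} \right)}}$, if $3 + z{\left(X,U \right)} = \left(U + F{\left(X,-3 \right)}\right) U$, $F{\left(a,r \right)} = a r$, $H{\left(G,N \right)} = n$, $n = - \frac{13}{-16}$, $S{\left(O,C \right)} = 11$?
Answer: $- \frac{1056}{1459} \approx -0.72378$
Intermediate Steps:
$n = \frac{13}{16}$ ($n = \left(-13\right) \left(- \frac{1}{16}\right) = \frac{13}{16} \approx 0.8125$)
$H{\left(G,N \right)} = \frac{13}{16}$
$z{\left(X,U \right)} = -3 + U \left(U - 3 X\right)$ ($z{\left(X,U \right)} = -3 + \left(U + X \left(-3\right)\right) U = -3 + \left(U - 3 X\right) U = -3 + U \left(U - 3 X\right)$)
$\frac{K{\left(\left(-6\right) 9 \right)}}{z{\left(H{\left(-9,14 \right)},S{\left(10,11 \right)} \right)}} = - \frac{66}{-3 + 11^{2} - 33 \cdot \frac{13}{16}} = - \frac{66}{-3 + 121 - \frac{429}{16}} = - \frac{66}{\frac{1459}{16}} = \left(-66\right) \frac{16}{1459} = - \frac{1056}{1459}$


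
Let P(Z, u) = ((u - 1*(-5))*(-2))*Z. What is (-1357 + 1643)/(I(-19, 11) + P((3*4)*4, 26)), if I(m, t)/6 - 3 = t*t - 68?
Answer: -13/120 ≈ -0.10833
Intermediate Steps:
I(m, t) = -390 + 6*t**2 (I(m, t) = 18 + 6*(t*t - 68) = 18 + 6*(t**2 - 68) = 18 + 6*(-68 + t**2) = 18 + (-408 + 6*t**2) = -390 + 6*t**2)
P(Z, u) = Z*(-10 - 2*u) (P(Z, u) = ((u + 5)*(-2))*Z = ((5 + u)*(-2))*Z = (-10 - 2*u)*Z = Z*(-10 - 2*u))
(-1357 + 1643)/(I(-19, 11) + P((3*4)*4, 26)) = (-1357 + 1643)/((-390 + 6*11**2) - 2*(3*4)*4*(5 + 26)) = 286/((-390 + 6*121) - 2*12*4*31) = 286/((-390 + 726) - 2*48*31) = 286/(336 - 2976) = 286/(-2640) = 286*(-1/2640) = -13/120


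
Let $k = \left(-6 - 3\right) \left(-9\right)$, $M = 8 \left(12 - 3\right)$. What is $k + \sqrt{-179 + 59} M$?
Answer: $81 + 144 i \sqrt{30} \approx 81.0 + 788.72 i$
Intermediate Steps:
$M = 72$ ($M = 8 \cdot 9 = 72$)
$k = 81$ ($k = \left(-9\right) \left(-9\right) = 81$)
$k + \sqrt{-179 + 59} M = 81 + \sqrt{-179 + 59} \cdot 72 = 81 + \sqrt{-120} \cdot 72 = 81 + 2 i \sqrt{30} \cdot 72 = 81 + 144 i \sqrt{30}$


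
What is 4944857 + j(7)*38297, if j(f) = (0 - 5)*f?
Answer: 3604462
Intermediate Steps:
j(f) = -5*f
4944857 + j(7)*38297 = 4944857 - 5*7*38297 = 4944857 - 35*38297 = 4944857 - 1340395 = 3604462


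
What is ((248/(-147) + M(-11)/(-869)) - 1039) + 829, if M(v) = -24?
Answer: -27038014/127743 ≈ -211.66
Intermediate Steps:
((248/(-147) + M(-11)/(-869)) - 1039) + 829 = ((248/(-147) - 24/(-869)) - 1039) + 829 = ((248*(-1/147) - 24*(-1/869)) - 1039) + 829 = ((-248/147 + 24/869) - 1039) + 829 = (-211984/127743 - 1039) + 829 = -132936961/127743 + 829 = -27038014/127743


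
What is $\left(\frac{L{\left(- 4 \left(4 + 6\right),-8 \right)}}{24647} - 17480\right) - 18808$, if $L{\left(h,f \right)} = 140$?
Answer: $- \frac{127770028}{3521} \approx -36288.0$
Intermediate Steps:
$\left(\frac{L{\left(- 4 \left(4 + 6\right),-8 \right)}}{24647} - 17480\right) - 18808 = \left(\frac{140}{24647} - 17480\right) - 18808 = \left(140 \cdot \frac{1}{24647} - 17480\right) - 18808 = \left(\frac{20}{3521} - 17480\right) - 18808 = - \frac{61547060}{3521} - 18808 = - \frac{127770028}{3521}$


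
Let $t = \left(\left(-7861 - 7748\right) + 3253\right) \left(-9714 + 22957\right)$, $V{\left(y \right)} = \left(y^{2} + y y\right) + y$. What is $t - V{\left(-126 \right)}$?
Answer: $-163662134$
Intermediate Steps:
$V{\left(y \right)} = y + 2 y^{2}$ ($V{\left(y \right)} = \left(y^{2} + y^{2}\right) + y = 2 y^{2} + y = y + 2 y^{2}$)
$t = -163630508$ ($t = \left(\left(-7861 - 7748\right) + 3253\right) 13243 = \left(-15609 + 3253\right) 13243 = \left(-12356\right) 13243 = -163630508$)
$t - V{\left(-126 \right)} = -163630508 - - 126 \left(1 + 2 \left(-126\right)\right) = -163630508 - - 126 \left(1 - 252\right) = -163630508 - \left(-126\right) \left(-251\right) = -163630508 - 31626 = -163662134$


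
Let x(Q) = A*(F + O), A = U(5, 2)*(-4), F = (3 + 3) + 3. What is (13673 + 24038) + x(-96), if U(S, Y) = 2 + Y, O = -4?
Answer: 37631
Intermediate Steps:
F = 9 (F = 6 + 3 = 9)
A = -16 (A = (2 + 2)*(-4) = 4*(-4) = -16)
x(Q) = -80 (x(Q) = -16*(9 - 4) = -16*5 = -80)
(13673 + 24038) + x(-96) = (13673 + 24038) - 80 = 37711 - 80 = 37631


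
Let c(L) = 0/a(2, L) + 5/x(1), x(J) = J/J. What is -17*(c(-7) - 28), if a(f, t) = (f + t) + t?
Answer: 391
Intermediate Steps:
x(J) = 1
a(f, t) = f + 2*t
c(L) = 5 (c(L) = 0/(2 + 2*L) + 5/1 = 0 + 5*1 = 0 + 5 = 5)
-17*(c(-7) - 28) = -17*(5 - 28) = -17*(-23) = 391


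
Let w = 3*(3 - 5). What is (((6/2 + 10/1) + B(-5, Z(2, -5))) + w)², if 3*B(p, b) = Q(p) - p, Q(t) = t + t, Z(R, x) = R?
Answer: 256/9 ≈ 28.444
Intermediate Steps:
w = -6 (w = 3*(-2) = -6)
Q(t) = 2*t
B(p, b) = p/3 (B(p, b) = (2*p - p)/3 = p/3)
(((6/2 + 10/1) + B(-5, Z(2, -5))) + w)² = (((6/2 + 10/1) + (⅓)*(-5)) - 6)² = (((6*(½) + 10*1) - 5/3) - 6)² = (((3 + 10) - 5/3) - 6)² = ((13 - 5/3) - 6)² = (34/3 - 6)² = (16/3)² = 256/9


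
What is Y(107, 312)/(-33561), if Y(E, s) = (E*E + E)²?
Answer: -4945968/1243 ≈ -3979.1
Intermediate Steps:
Y(E, s) = (E + E²)² (Y(E, s) = (E² + E)² = (E + E²)²)
Y(107, 312)/(-33561) = (107²*(1 + 107)²)/(-33561) = (11449*108²)*(-1/33561) = (11449*11664)*(-1/33561) = 133541136*(-1/33561) = -4945968/1243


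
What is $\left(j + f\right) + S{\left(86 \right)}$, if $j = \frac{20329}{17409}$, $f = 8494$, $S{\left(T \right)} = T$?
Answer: $\frac{149389549}{17409} \approx 8581.2$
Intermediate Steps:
$j = \frac{20329}{17409}$ ($j = 20329 \cdot \frac{1}{17409} = \frac{20329}{17409} \approx 1.1677$)
$\left(j + f\right) + S{\left(86 \right)} = \left(\frac{20329}{17409} + 8494\right) + 86 = \frac{147892375}{17409} + 86 = \frac{149389549}{17409}$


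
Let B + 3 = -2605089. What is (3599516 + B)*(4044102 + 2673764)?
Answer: 6680407179184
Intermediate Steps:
B = -2605092 (B = -3 - 2605089 = -2605092)
(3599516 + B)*(4044102 + 2673764) = (3599516 - 2605092)*(4044102 + 2673764) = 994424*6717866 = 6680407179184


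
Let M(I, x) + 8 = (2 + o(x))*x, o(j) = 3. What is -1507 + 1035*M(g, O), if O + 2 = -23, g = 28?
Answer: -139162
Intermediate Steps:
O = -25 (O = -2 - 23 = -25)
M(I, x) = -8 + 5*x (M(I, x) = -8 + (2 + 3)*x = -8 + 5*x)
-1507 + 1035*M(g, O) = -1507 + 1035*(-8 + 5*(-25)) = -1507 + 1035*(-8 - 125) = -1507 + 1035*(-133) = -1507 - 137655 = -139162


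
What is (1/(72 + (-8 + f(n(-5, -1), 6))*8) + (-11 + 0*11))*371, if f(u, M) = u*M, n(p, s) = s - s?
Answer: -32277/8 ≈ -4034.6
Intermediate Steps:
n(p, s) = 0
f(u, M) = M*u
(1/(72 + (-8 + f(n(-5, -1), 6))*8) + (-11 + 0*11))*371 = (1/(72 + (-8 + 6*0)*8) + (-11 + 0*11))*371 = (1/(72 + (-8 + 0)*8) + (-11 + 0))*371 = (1/(72 - 8*8) - 11)*371 = (1/(72 - 64) - 11)*371 = (1/8 - 11)*371 = (⅛ - 11)*371 = -87/8*371 = -32277/8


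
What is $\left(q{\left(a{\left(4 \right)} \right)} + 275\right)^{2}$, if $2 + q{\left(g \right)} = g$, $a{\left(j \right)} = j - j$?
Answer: $74529$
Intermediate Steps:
$a{\left(j \right)} = 0$
$q{\left(g \right)} = -2 + g$
$\left(q{\left(a{\left(4 \right)} \right)} + 275\right)^{2} = \left(\left(-2 + 0\right) + 275\right)^{2} = \left(-2 + 275\right)^{2} = 273^{2} = 74529$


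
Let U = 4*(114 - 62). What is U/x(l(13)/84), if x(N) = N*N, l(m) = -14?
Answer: 7488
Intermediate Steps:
x(N) = N²
U = 208 (U = 4*52 = 208)
U/x(l(13)/84) = 208/((-14/84)²) = 208/((-14*1/84)²) = 208/((-⅙)²) = 208/(1/36) = 208*36 = 7488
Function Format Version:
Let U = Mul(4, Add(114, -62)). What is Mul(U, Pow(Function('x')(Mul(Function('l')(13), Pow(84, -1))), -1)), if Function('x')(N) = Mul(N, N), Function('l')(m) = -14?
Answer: 7488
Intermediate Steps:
Function('x')(N) = Pow(N, 2)
U = 208 (U = Mul(4, 52) = 208)
Mul(U, Pow(Function('x')(Mul(Function('l')(13), Pow(84, -1))), -1)) = Mul(208, Pow(Pow(Mul(-14, Pow(84, -1)), 2), -1)) = Mul(208, Pow(Pow(Mul(-14, Rational(1, 84)), 2), -1)) = Mul(208, Pow(Pow(Rational(-1, 6), 2), -1)) = Mul(208, Pow(Rational(1, 36), -1)) = Mul(208, 36) = 7488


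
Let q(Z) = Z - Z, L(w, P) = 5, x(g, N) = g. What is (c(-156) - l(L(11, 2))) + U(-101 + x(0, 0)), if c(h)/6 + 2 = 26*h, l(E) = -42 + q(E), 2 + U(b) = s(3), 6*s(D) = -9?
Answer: -48619/2 ≈ -24310.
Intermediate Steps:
q(Z) = 0
s(D) = -3/2 (s(D) = (1/6)*(-9) = -3/2)
U(b) = -7/2 (U(b) = -2 - 3/2 = -7/2)
l(E) = -42 (l(E) = -42 + 0 = -42)
c(h) = -12 + 156*h (c(h) = -12 + 6*(26*h) = -12 + 156*h)
(c(-156) - l(L(11, 2))) + U(-101 + x(0, 0)) = ((-12 + 156*(-156)) - 1*(-42)) - 7/2 = ((-12 - 24336) + 42) - 7/2 = (-24348 + 42) - 7/2 = -24306 - 7/2 = -48619/2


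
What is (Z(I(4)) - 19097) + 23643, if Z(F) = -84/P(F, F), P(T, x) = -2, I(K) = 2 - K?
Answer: 4588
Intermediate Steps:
Z(F) = 42 (Z(F) = -84/(-2) = -84*(-½) = 42)
(Z(I(4)) - 19097) + 23643 = (42 - 19097) + 23643 = -19055 + 23643 = 4588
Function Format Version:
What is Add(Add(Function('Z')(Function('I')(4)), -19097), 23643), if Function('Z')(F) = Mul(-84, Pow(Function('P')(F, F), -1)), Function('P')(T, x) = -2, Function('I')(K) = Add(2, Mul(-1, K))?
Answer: 4588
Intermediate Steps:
Function('Z')(F) = 42 (Function('Z')(F) = Mul(-84, Pow(-2, -1)) = Mul(-84, Rational(-1, 2)) = 42)
Add(Add(Function('Z')(Function('I')(4)), -19097), 23643) = Add(Add(42, -19097), 23643) = Add(-19055, 23643) = 4588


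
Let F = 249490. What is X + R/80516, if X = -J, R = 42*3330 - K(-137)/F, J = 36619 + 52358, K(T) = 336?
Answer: -223416182817702/2510992105 ≈ -88975.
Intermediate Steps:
J = 88977
R = 17446835532/124745 (R = 42*3330 - 336/249490 = 139860 - 336/249490 = 139860 - 1*168/124745 = 139860 - 168/124745 = 17446835532/124745 ≈ 1.3986e+5)
X = -88977 (X = -1*88977 = -88977)
X + R/80516 = -88977 + (17446835532/124745)/80516 = -88977 + (17446835532/124745)*(1/80516) = -88977 + 4361708883/2510992105 = -223416182817702/2510992105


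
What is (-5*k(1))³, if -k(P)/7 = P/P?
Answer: 42875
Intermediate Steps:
k(P) = -7 (k(P) = -7*P/P = -7*1 = -7)
(-5*k(1))³ = (-5*(-7))³ = 35³ = 42875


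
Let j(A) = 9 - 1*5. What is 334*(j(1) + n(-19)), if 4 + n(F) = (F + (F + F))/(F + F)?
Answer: 501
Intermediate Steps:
j(A) = 4 (j(A) = 9 - 5 = 4)
n(F) = -5/2 (n(F) = -4 + (F + (F + F))/(F + F) = -4 + (F + 2*F)/((2*F)) = -4 + (3*F)*(1/(2*F)) = -4 + 3/2 = -5/2)
334*(j(1) + n(-19)) = 334*(4 - 5/2) = 334*(3/2) = 501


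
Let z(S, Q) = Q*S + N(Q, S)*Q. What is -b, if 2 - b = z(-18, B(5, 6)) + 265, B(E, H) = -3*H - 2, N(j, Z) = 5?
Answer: 523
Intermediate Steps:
B(E, H) = -2 - 3*H
z(S, Q) = 5*Q + Q*S (z(S, Q) = Q*S + 5*Q = 5*Q + Q*S)
b = -523 (b = 2 - ((-2 - 3*6)*(5 - 18) + 265) = 2 - ((-2 - 18)*(-13) + 265) = 2 - (-20*(-13) + 265) = 2 - (260 + 265) = 2 - 1*525 = 2 - 525 = -523)
-b = -1*(-523) = 523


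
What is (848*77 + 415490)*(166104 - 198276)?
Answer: -15467847192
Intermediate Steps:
(848*77 + 415490)*(166104 - 198276) = (65296 + 415490)*(-32172) = 480786*(-32172) = -15467847192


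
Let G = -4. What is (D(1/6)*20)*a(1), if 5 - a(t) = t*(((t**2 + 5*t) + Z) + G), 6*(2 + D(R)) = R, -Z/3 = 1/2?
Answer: -355/2 ≈ -177.50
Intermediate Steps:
Z = -3/2 ≈ -1.5000
D(R) = -2 + R/6
a(t) = 5 - t*(-11/2 + t**2 + 5*t) (a(t) = 5 - t*(((t**2 + 5*t) - 3/2) - 4) = 5 - t*((-3/2 + t**2 + 5*t) - 4) = 5 - t*(-11/2 + t**2 + 5*t))
(D(1/6)*20)*a(1) = ((-2 + (1/6)/6)*20)*(5 - 1*1**3 - 5*1**2 + (11/2)*1) = ((-2 + (1/6)*(1/6))*20)*(5 - 1*1 - 5*1 + 11/2) = ((-2 + 1/36)*20)*(5 - 1 - 5 + 11/2) = -71/36*20*(9/2) = -355/9*9/2 = -355/2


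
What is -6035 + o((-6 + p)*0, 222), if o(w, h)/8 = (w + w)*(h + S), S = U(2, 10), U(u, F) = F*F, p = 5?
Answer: -6035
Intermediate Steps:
U(u, F) = F²
S = 100 (S = 10² = 100)
o(w, h) = 16*w*(100 + h) (o(w, h) = 8*((w + w)*(h + 100)) = 8*((2*w)*(100 + h)) = 8*(2*w*(100 + h)) = 16*w*(100 + h))
-6035 + o((-6 + p)*0, 222) = -6035 + 16*((-6 + 5)*0)*(100 + 222) = -6035 + 16*(-1*0)*322 = -6035 + 16*0*322 = -6035 + 0 = -6035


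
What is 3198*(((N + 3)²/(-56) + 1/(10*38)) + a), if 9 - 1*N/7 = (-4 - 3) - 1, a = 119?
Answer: -624318357/1330 ≈ -4.6941e+5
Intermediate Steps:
N = 119 (N = 63 - 7*((-4 - 3) - 1) = 63 - 7*(-7 - 1) = 63 - 7*(-8) = 63 + 56 = 119)
3198*(((N + 3)²/(-56) + 1/(10*38)) + a) = 3198*(((119 + 3)²/(-56) + 1/(10*38)) + 119) = 3198*((122²*(-1/56) + (⅒)*(1/38)) + 119) = 3198*((14884*(-1/56) + 1/380) + 119) = 3198*((-3721/14 + 1/380) + 119) = 3198*(-706983/2660 + 119) = 3198*(-390443/2660) = -624318357/1330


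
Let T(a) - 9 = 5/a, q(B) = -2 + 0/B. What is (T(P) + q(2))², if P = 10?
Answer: 225/4 ≈ 56.250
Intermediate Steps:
q(B) = -2 (q(B) = -2 + 0 = -2)
T(a) = 9 + 5/a
(T(P) + q(2))² = ((9 + 5/10) - 2)² = ((9 + 5*(⅒)) - 2)² = ((9 + ½) - 2)² = (19/2 - 2)² = (15/2)² = 225/4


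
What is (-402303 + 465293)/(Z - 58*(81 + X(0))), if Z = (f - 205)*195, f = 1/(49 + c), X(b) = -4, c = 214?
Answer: -8283185/5843894 ≈ -1.4174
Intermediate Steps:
f = 1/263 (f = 1/(49 + 214) = 1/263 ≈ 0.0038023)
Z = -10513230/263 (Z = (1/263 - 205)*195 = -53914/263*195 = -10513230/263 ≈ -39974.)
(-402303 + 465293)/(Z - 58*(81 + X(0))) = (-402303 + 465293)/(-10513230/263 - 58*(81 - 4)) = 62990/(-10513230/263 - 58*77) = 62990/(-10513230/263 - 4466) = 62990/(-11687788/263) = 62990*(-263/11687788) = -8283185/5843894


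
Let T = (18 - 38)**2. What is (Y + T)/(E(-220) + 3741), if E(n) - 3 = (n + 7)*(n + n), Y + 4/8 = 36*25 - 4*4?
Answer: 2567/194928 ≈ 0.013169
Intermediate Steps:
Y = 1767/2 (Y = -1/2 + (36*25 - 4*4) = -1/2 + (900 - 16) = -1/2 + 884 = 1767/2 ≈ 883.50)
T = 400 (T = (-20)**2 = 400)
E(n) = 3 + 2*n*(7 + n) (E(n) = 3 + (n + 7)*(n + n) = 3 + (7 + n)*(2*n) = 3 + 2*n*(7 + n))
(Y + T)/(E(-220) + 3741) = (1767/2 + 400)/((3 + 2*(-220)**2 + 14*(-220)) + 3741) = 2567/(2*((3 + 2*48400 - 3080) + 3741)) = 2567/(2*((3 + 96800 - 3080) + 3741)) = 2567/(2*(93723 + 3741)) = (2567/2)/97464 = (2567/2)*(1/97464) = 2567/194928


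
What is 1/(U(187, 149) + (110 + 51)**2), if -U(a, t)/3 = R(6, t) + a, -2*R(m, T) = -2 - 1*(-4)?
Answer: 1/25363 ≈ 3.9428e-5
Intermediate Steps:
R(m, T) = -1 (R(m, T) = -(-2 - 1*(-4))/2 = -(-2 + 4)/2 = -1/2*2 = -1)
U(a, t) = 3 - 3*a (U(a, t) = -3*(-1 + a) = 3 - 3*a)
1/(U(187, 149) + (110 + 51)**2) = 1/((3 - 3*187) + (110 + 51)**2) = 1/((3 - 561) + 161**2) = 1/(-558 + 25921) = 1/25363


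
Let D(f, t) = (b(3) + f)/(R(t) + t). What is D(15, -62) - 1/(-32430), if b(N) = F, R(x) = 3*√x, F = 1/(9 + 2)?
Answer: (-5382698*I + 33*√62)/(356730*(3*√62 + 62*I)) ≈ -0.21252 - 0.080981*I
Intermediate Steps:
F = 1/11 ≈ 0.090909
b(N) = 1/11
D(f, t) = (1/11 + f)/(t + 3*√t) (D(f, t) = (1/11 + f)/(3*√t + t) = (1/11 + f)/(t + 3*√t))
D(15, -62) - 1/(-32430) = (1/11 + 15)/(-62 + 3*√(-62)) - 1/(-32430) = (166/11)/(-62 + 3*(I*√62)) - 1*(-1/32430) = (166/11)/(-62 + 3*I*√62) + 1/32430 = 166/(11*(-62 + 3*I*√62)) + 1/32430 = 1/32430 + 166/(11*(-62 + 3*I*√62))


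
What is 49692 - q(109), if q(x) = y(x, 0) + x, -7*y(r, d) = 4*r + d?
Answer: 347517/7 ≈ 49645.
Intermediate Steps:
y(r, d) = -4*r/7 - d/7 (y(r, d) = -(4*r + d)/7 = -(d + 4*r)/7 = -4*r/7 - d/7)
q(x) = 3*x/7 (q(x) = (-4*x/7 - ⅐*0) + x = (-4*x/7 + 0) + x = -4*x/7 + x = 3*x/7)
49692 - q(109) = 49692 - 3*109/7 = 49692 - 1*327/7 = 49692 - 327/7 = 347517/7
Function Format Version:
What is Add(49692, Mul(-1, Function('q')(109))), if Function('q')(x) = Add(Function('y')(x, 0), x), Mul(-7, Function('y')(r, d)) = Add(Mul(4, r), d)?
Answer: Rational(347517, 7) ≈ 49645.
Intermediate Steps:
Function('y')(r, d) = Add(Mul(Rational(-4, 7), r), Mul(Rational(-1, 7), d)) (Function('y')(r, d) = Mul(Rational(-1, 7), Add(Mul(4, r), d)) = Mul(Rational(-1, 7), Add(d, Mul(4, r))) = Add(Mul(Rational(-4, 7), r), Mul(Rational(-1, 7), d)))
Function('q')(x) = Mul(Rational(3, 7), x) (Function('q')(x) = Add(Add(Mul(Rational(-4, 7), x), Mul(Rational(-1, 7), 0)), x) = Add(Add(Mul(Rational(-4, 7), x), 0), x) = Add(Mul(Rational(-4, 7), x), x) = Mul(Rational(3, 7), x))
Add(49692, Mul(-1, Function('q')(109))) = Add(49692, Mul(-1, Mul(Rational(3, 7), 109))) = Add(49692, Mul(-1, Rational(327, 7))) = Add(49692, Rational(-327, 7)) = Rational(347517, 7)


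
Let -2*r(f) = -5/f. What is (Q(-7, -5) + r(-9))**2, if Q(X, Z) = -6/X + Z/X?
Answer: 26569/15876 ≈ 1.6735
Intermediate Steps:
r(f) = 5/(2*f) (r(f) = -(-5)/(2*f) = 5/(2*f))
(Q(-7, -5) + r(-9))**2 = ((-6 - 5)/(-7) + (5/2)/(-9))**2 = (-1/7*(-11) + (5/2)*(-1/9))**2 = (11/7 - 5/18)**2 = (163/126)**2 = 26569/15876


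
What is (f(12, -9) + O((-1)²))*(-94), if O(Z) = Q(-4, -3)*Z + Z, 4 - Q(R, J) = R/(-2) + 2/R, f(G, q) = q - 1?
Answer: 611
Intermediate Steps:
f(G, q) = -1 + q
Q(R, J) = 4 + R/2 - 2/R (Q(R, J) = 4 - (R/(-2) + 2/R) = 4 - (R*(-½) + 2/R) = 4 - (-R/2 + 2/R) = 4 - (2/R - R/2) = 4 + (R/2 - 2/R) = 4 + R/2 - 2/R)
O(Z) = 7*Z/2 (O(Z) = (4 + (½)*(-4) - 2/(-4))*Z + Z = (4 - 2 - 2*(-¼))*Z + Z = (4 - 2 + ½)*Z + Z = 5*Z/2 + Z = 7*Z/2)
(f(12, -9) + O((-1)²))*(-94) = ((-1 - 9) + (7/2)*(-1)²)*(-94) = (-10 + (7/2)*1)*(-94) = (-10 + 7/2)*(-94) = -13/2*(-94) = 611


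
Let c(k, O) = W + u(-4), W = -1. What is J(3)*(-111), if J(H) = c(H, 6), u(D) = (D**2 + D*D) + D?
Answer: -2997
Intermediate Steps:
u(D) = D + 2*D**2 (u(D) = (D**2 + D**2) + D = 2*D**2 + D = D + 2*D**2)
c(k, O) = 27 (c(k, O) = -1 - 4*(1 + 2*(-4)) = -1 - 4*(1 - 8) = -1 - 4*(-7) = -1 + 28 = 27)
J(H) = 27
J(3)*(-111) = 27*(-111) = -2997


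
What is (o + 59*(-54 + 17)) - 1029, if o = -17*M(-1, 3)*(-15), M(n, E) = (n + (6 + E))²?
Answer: 13108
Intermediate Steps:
M(n, E) = (6 + E + n)²
o = 16320 (o = -17*(6 + 3 - 1)²*(-15) = -17*8²*(-15) = -17*64*(-15) = -1088*(-15) = 16320)
(o + 59*(-54 + 17)) - 1029 = (16320 + 59*(-54 + 17)) - 1029 = (16320 + 59*(-37)) - 1029 = (16320 - 2183) - 1029 = 14137 - 1029 = 13108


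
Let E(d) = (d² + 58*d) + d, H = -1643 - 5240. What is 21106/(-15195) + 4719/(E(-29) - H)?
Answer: -55205173/91367535 ≈ -0.60421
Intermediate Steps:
H = -6883
E(d) = d² + 59*d
21106/(-15195) + 4719/(E(-29) - H) = 21106/(-15195) + 4719/(-29*(59 - 29) - 1*(-6883)) = 21106*(-1/15195) + 4719/(-29*30 + 6883) = -21106/15195 + 4719/(-870 + 6883) = -21106/15195 + 4719/6013 = -55205173/91367535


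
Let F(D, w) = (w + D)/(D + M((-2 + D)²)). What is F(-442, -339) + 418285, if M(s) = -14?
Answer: 190738741/456 ≈ 4.1829e+5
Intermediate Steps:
F(D, w) = (D + w)/(-14 + D) (F(D, w) = (w + D)/(D - 14) = (D + w)/(-14 + D))
F(-442, -339) + 418285 = (-442 - 339)/(-14 - 442) + 418285 = -781/(-456) + 418285 = -1/456*(-781) + 418285 = 781/456 + 418285 = 190738741/456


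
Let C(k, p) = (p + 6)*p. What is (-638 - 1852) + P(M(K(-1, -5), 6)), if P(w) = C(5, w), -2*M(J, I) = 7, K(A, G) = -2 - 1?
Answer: -9995/4 ≈ -2498.8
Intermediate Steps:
K(A, G) = -3
M(J, I) = -7/2 (M(J, I) = -1/2*7 = -7/2)
C(k, p) = p*(6 + p) (C(k, p) = (6 + p)*p = p*(6 + p))
P(w) = w*(6 + w)
(-638 - 1852) + P(M(K(-1, -5), 6)) = (-638 - 1852) - 7*(6 - 7/2)/2 = -2490 - 7/2*5/2 = -2490 - 35/4 = -9995/4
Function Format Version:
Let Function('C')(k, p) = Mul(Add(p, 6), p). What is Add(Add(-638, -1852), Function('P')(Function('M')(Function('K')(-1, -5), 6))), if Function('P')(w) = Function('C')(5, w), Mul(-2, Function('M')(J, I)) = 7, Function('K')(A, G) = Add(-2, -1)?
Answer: Rational(-9995, 4) ≈ -2498.8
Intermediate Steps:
Function('K')(A, G) = -3
Function('M')(J, I) = Rational(-7, 2) (Function('M')(J, I) = Mul(Rational(-1, 2), 7) = Rational(-7, 2))
Function('C')(k, p) = Mul(p, Add(6, p)) (Function('C')(k, p) = Mul(Add(6, p), p) = Mul(p, Add(6, p)))
Function('P')(w) = Mul(w, Add(6, w))
Add(Add(-638, -1852), Function('P')(Function('M')(Function('K')(-1, -5), 6))) = Add(Add(-638, -1852), Mul(Rational(-7, 2), Add(6, Rational(-7, 2)))) = Add(-2490, Mul(Rational(-7, 2), Rational(5, 2))) = Add(-2490, Rational(-35, 4)) = Rational(-9995, 4)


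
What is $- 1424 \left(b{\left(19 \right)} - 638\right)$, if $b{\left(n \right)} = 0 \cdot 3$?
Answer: $908512$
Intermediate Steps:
$b{\left(n \right)} = 0$
$- 1424 \left(b{\left(19 \right)} - 638\right) = - 1424 \left(0 - 638\right) = \left(-1424\right) \left(-638\right) = 908512$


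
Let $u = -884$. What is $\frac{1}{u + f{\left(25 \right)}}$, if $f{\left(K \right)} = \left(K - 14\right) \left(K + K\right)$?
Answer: $- \frac{1}{334} \approx -0.002994$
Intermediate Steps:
$f{\left(K \right)} = 2 K \left(-14 + K\right)$ ($f{\left(K \right)} = \left(-14 + K\right) 2 K = 2 K \left(-14 + K\right)$)
$\frac{1}{u + f{\left(25 \right)}} = \frac{1}{-884 + 2 \cdot 25 \left(-14 + 25\right)} = \frac{1}{-884 + 2 \cdot 25 \cdot 11} = \frac{1}{-884 + 550} = \frac{1}{-334} = - \frac{1}{334}$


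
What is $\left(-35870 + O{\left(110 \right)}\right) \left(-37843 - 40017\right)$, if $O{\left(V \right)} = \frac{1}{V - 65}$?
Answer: $\frac{25135528228}{9} \approx 2.7928 \cdot 10^{9}$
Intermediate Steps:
$O{\left(V \right)} = \frac{1}{-65 + V}$
$\left(-35870 + O{\left(110 \right)}\right) \left(-37843 - 40017\right) = \left(-35870 + \frac{1}{-65 + 110}\right) \left(-37843 - 40017\right) = \left(-35870 + \frac{1}{45}\right) \left(-77860\right) = \left(- \frac{1614149}{45}\right) \left(-77860\right) = \frac{25135528228}{9}$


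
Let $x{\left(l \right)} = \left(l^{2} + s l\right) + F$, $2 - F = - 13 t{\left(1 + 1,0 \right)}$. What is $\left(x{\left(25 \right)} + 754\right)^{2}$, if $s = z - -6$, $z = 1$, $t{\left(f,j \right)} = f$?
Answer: $2502724$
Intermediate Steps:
$F = 28$ ($F = 2 - - 13 \left(1 + 1\right) = 2 - \left(-13\right) 2 = 2 - -26 = 2 + 26 = 28$)
$s = 7$ ($s = 1 - -6 = 1 + 6 = 7$)
$x{\left(l \right)} = 28 + l^{2} + 7 l$ ($x{\left(l \right)} = \left(l^{2} + 7 l\right) + 28 = 28 + l^{2} + 7 l$)
$\left(x{\left(25 \right)} + 754\right)^{2} = \left(\left(28 + 25^{2} + 7 \cdot 25\right) + 754\right)^{2} = \left(\left(28 + 625 + 175\right) + 754\right)^{2} = \left(828 + 754\right)^{2} = 1582^{2} = 2502724$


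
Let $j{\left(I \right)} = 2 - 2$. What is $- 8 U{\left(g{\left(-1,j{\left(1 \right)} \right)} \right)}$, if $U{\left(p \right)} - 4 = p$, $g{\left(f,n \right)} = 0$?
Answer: $-32$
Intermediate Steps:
$j{\left(I \right)} = 0$ ($j{\left(I \right)} = 2 - 2 = 0$)
$U{\left(p \right)} = 4 + p$
$- 8 U{\left(g{\left(-1,j{\left(1 \right)} \right)} \right)} = - 8 \left(4 + 0\right) = \left(-8\right) 4 = -32$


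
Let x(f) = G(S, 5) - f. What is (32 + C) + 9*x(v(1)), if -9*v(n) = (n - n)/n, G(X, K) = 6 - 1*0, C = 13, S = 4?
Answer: 99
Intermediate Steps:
G(X, K) = 6 (G(X, K) = 6 + 0 = 6)
v(n) = 0 (v(n) = -(n - n)/(9*n) = -0/n = -⅑*0 = 0)
x(f) = 6 - f
(32 + C) + 9*x(v(1)) = (32 + 13) + 9*(6 - 1*0) = 45 + 9*(6 + 0) = 45 + 9*6 = 45 + 54 = 99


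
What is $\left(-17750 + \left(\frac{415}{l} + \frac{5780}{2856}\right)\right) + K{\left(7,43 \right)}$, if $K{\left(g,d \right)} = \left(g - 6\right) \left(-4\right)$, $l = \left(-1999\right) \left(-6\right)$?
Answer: $- \frac{745208756}{41979} \approx -17752.0$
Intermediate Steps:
$l = 11994$
$K{\left(g,d \right)} = 24 - 4 g$ ($K{\left(g,d \right)} = \left(-6 + g\right) \left(-4\right) = 24 - 4 g$)
$\left(-17750 + \left(\frac{415}{l} + \frac{5780}{2856}\right)\right) + K{\left(7,43 \right)} = \left(-17750 + \left(\frac{415}{11994} + \frac{5780}{2856}\right)\right) + \left(24 - 28\right) = \left(-17750 + \left(415 \cdot \frac{1}{11994} + 5780 \cdot \frac{1}{2856}\right)\right) + \left(24 - 28\right) = \left(-17750 + \left(\frac{415}{11994} + \frac{85}{42}\right)\right) - 4 = \left(-17750 + \frac{86410}{41979}\right) - 4 = - \frac{745040840}{41979} - 4 = - \frac{745208756}{41979}$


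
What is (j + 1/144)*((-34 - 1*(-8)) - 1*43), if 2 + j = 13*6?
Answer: -251735/48 ≈ -5244.5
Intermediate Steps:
j = 76 (j = -2 + 13*6 = -2 + 78 = 76)
(j + 1/144)*((-34 - 1*(-8)) - 1*43) = (76 + 1/144)*((-34 - 1*(-8)) - 1*43) = (76 + 1/144)*((-34 + 8) - 43) = 10945*(-26 - 43)/144 = (10945/144)*(-69) = -251735/48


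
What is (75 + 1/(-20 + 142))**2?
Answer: 83740801/14884 ≈ 5626.2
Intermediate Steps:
(75 + 1/(-20 + 142))**2 = (75 + 1/122)**2 = (9151/122)**2 = 83740801/14884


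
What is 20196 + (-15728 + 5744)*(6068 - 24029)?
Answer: 179342820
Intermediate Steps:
20196 + (-15728 + 5744)*(6068 - 24029) = 20196 - 9984*(-17961) = 20196 + 179322624 = 179342820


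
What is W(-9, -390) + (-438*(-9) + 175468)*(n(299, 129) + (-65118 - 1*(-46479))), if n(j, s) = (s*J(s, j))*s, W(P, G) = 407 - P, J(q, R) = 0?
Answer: -3344022574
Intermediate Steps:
n(j, s) = 0 (n(j, s) = (s*0)*s = 0*s = 0)
W(-9, -390) + (-438*(-9) + 175468)*(n(299, 129) + (-65118 - 1*(-46479))) = (407 - 1*(-9)) + (-438*(-9) + 175468)*(0 + (-65118 - 1*(-46479))) = (407 + 9) + (3942 + 175468)*(0 + (-65118 + 46479)) = 416 + 179410*(0 - 18639) = 416 + 179410*(-18639) = 416 - 3344022990 = -3344022574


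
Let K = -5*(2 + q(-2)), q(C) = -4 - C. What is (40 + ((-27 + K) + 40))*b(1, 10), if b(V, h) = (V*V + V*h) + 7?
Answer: 954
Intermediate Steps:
b(V, h) = 7 + V² + V*h (b(V, h) = (V² + V*h) + 7 = 7 + V² + V*h)
K = 0 (K = -5*(2 + (-4 - 1*(-2))) = -5*(2 + (-4 + 2)) = -5*(2 - 2) = -5*0 = 0)
(40 + ((-27 + K) + 40))*b(1, 10) = (40 + ((-27 + 0) + 40))*(7 + 1² + 1*10) = (40 + (-27 + 40))*(7 + 1 + 10) = (40 + 13)*18 = 53*18 = 954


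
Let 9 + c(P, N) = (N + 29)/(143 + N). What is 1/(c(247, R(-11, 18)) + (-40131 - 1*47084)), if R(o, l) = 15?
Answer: -79/6890674 ≈ -1.1465e-5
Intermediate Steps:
c(P, N) = -9 + (29 + N)/(143 + N) (c(P, N) = -9 + (N + 29)/(143 + N) = -9 + (29 + N)/(143 + N))
1/(c(247, R(-11, 18)) + (-40131 - 1*47084)) = 1/(2*(-629 - 4*15)/(143 + 15) + (-40131 - 1*47084)) = 1/(2*(-629 - 60)/158 + (-40131 - 47084)) = 1/(2*(1/158)*(-689) - 87215) = 1/(-689/79 - 87215) = 1/(-6890674/79) = -79/6890674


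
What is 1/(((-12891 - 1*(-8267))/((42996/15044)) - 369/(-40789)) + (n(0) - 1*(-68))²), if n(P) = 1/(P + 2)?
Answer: 1753763844/5391690455749 ≈ 0.00032527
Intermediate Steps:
n(P) = 1/(2 + P)
1/(((-12891 - 1*(-8267))/((42996/15044)) - 369/(-40789)) + (n(0) - 1*(-68))²) = 1/(((-12891 - 1*(-8267))/((42996/15044)) - 369/(-40789)) + (1/(2 + 0) - 1*(-68))²) = 1/(((-12891 + 8267)/((42996*(1/15044))) - 369*(-1/40789)) + (1/2 + 68)²) = 1/((-4624/10749/3761 + 369/40789) + (½ + 68)²) = 1/((-4624*3761/10749 + 369/40789) + (137/2)²) = 1/((-17390864/10749 + 369/40789) + 18769/4) = 1/(-709351985315/438440961 + 18769/4) = 1/(5391690455749/1753763844) = 1753763844/5391690455749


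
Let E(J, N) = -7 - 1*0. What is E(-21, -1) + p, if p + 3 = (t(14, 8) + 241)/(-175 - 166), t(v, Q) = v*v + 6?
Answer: -3853/341 ≈ -11.299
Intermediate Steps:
t(v, Q) = 6 + v² (t(v, Q) = v² + 6 = 6 + v²)
p = -1466/341 (p = -3 + ((6 + 14²) + 241)/(-175 - 166) = -3 + ((6 + 196) + 241)/(-341) = -3 + (202 + 241)*(-1/341) = -3 + 443*(-1/341) = -3 - 443/341 = -1466/341 ≈ -4.2991)
E(J, N) = -7 (E(J, N) = -7 + 0 = -7)
E(-21, -1) + p = -7 - 1466/341 = -3853/341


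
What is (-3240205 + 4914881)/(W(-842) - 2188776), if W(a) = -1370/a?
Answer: -705038596/921474011 ≈ -0.76512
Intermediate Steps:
(-3240205 + 4914881)/(W(-842) - 2188776) = (-3240205 + 4914881)/(-1370/(-842) - 2188776) = 1674676/(-1370*(-1/842) - 2188776) = 1674676/(685/421 - 2188776) = 1674676/(-921474011/421) = 1674676*(-421/921474011) = -705038596/921474011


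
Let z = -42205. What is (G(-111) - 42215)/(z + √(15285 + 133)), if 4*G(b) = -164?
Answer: 1783414480/1781246607 + 42256*√15418/1781246607 ≈ 1.0042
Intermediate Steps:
G(b) = -41 (G(b) = (¼)*(-164) = -41)
(G(-111) - 42215)/(z + √(15285 + 133)) = (-41 - 42215)/(-42205 + √(15285 + 133)) = -42256/(-42205 + √15418)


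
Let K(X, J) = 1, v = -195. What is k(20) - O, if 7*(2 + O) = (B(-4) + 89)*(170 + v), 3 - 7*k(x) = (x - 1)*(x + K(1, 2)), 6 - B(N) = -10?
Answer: 2243/7 ≈ 320.43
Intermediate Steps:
B(N) = 16 (B(N) = 6 - 1*(-10) = 6 + 10 = 16)
k(x) = 3/7 - (1 + x)*(-1 + x)/7 (k(x) = 3/7 - (x - 1)*(x + 1)/7 = 3/7 - (-1 + x)*(1 + x)/7 = 3/7 - (1 + x)*(-1 + x)/7)
O = -377 (O = -2 + ((16 + 89)*(170 - 195))/7 = -2 + (105*(-25))/7 = -2 + (⅐)*(-2625) = -2 - 375 = -377)
k(20) - O = (4/7 - ⅐*20²) - 1*(-377) = (4/7 - ⅐*400) + 377 = (4/7 - 400/7) + 377 = -396/7 + 377 = 2243/7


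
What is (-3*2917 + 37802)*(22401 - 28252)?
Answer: -169977401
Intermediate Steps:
(-3*2917 + 37802)*(22401 - 28252) = (-8751 + 37802)*(-5851) = 29051*(-5851) = -169977401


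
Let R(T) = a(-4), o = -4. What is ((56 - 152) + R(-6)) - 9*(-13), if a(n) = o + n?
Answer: 13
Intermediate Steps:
a(n) = -4 + n
R(T) = -8 (R(T) = -4 - 4 = -8)
((56 - 152) + R(-6)) - 9*(-13) = ((56 - 152) - 8) - 9*(-13) = (-96 - 8) + 117 = -104 + 117 = 13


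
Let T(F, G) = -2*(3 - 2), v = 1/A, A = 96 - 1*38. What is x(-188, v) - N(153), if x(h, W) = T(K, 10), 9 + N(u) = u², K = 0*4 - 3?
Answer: -23402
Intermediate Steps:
A = 58 (A = 96 - 38 = 58)
K = -3 (K = 0 - 3 = -3)
N(u) = -9 + u²
v = 1/58 ≈ 0.017241
T(F, G) = -2 (T(F, G) = -2*1 = -2)
x(h, W) = -2
x(-188, v) - N(153) = -2 - (-9 + 153²) = -2 - (-9 + 23409) = -2 - 1*23400 = -2 - 23400 = -23402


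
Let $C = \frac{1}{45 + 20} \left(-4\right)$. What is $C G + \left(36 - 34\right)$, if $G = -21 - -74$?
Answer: $- \frac{82}{65} \approx -1.2615$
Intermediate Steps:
$C = - \frac{4}{65}$ ($C = \frac{1}{65} \left(-4\right) = - \frac{4}{65} \approx -0.061538$)
$G = 53$ ($G = -21 + 74 = 53$)
$C G + \left(36 - 34\right) = \left(- \frac{4}{65}\right) 53 + \left(36 - 34\right) = - \frac{212}{65} + \left(36 - 34\right) = - \frac{212}{65} + 2 = - \frac{82}{65}$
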